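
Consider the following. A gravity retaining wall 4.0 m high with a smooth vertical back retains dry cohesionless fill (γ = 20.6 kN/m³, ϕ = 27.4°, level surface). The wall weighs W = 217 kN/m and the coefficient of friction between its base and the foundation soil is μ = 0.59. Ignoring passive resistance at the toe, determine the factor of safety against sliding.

2.10

K_a = tan²(45° − 27.4°/2) = 0.3697.
P_a = ½K_aγH² = 0.5×0.3697×20.6×4.0² = 60.92 kN/m, acting at H/3 = 1.333 m above the base.
FS_sliding = μW / P_a = 0.59×217 / 60.92 = 2.102.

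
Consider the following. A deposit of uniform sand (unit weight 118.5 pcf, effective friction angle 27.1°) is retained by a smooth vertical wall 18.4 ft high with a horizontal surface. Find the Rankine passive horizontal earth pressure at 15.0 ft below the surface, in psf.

K_p = (1 + sin φ)/(1 − sin φ) = 2.673.
σ_h = K_p γ z = 2.673 × 118.5 × 15.0 = 4752 psf.

4750 psf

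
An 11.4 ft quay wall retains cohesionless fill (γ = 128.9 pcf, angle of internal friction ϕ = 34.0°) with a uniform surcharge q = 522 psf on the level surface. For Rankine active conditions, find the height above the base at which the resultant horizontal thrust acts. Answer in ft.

4.59 ft

K_a = 0.2827.
Triangular part P₁ = ½K_aγH² = 2368 at H/3 = 3.800 ft; rectangular part P₂ = K_a q H = 1682 at H/2 = 5.700 ft.
ȳ = (P₁·3.800 + P₂·5.700)/(P₁+P₂) = 4.589 ft.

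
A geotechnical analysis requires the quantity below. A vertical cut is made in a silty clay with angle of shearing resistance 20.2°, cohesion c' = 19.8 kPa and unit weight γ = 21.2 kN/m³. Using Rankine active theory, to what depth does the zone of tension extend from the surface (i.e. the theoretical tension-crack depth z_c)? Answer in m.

2.68 m

K_a = tan²(45° − 20.2°/2) = 0.4867; √K_a = 0.6976.
The active pressure is zero where K_a γ z = 2c√K_a, so z_c = 2c/(γ√K_a) = 2×19.8/(21.2×0.6976) = 2.678 m.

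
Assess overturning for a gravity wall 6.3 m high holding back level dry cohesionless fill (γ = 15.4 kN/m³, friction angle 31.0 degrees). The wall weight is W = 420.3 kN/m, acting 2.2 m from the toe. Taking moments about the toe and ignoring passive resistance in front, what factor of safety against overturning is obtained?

K_a = tan²(45° − 31.0°/2) = 0.3201.
P_a = ½K_aγH² = 0.5×0.3201×15.4×6.3² = 97.83 kN/m, acting at H/3 = 2.100 m above the base.
Overturning moment M_o = P_a × H/3 = 97.83 × 2.100 = 205.4.
Resisting moment M_r = W × 2.2 = 420.3 × 2.2 = 924.7.
FS_overturning = M_r/M_o = 924.7/205.4 = 4.501.

4.50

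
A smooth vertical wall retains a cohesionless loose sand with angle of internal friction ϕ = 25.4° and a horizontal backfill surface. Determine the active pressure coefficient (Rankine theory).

K_a = tan²(45° − φ/2) = tan²(32.30°) = 0.3996.

0.400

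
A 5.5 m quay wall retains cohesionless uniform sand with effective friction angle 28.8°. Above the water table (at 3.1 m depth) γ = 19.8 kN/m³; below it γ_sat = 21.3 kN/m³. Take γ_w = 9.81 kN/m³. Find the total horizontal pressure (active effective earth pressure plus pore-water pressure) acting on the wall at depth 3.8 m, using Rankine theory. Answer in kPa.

31.1 kPa

K_a = (1 − sin φ)/(1 + sin φ) = 0.3498.
γ' = 21.3 − 9.81 = 11.49 kN/m³.
Effective vertical stress at 3.8 m: σ'_v = 19.8×3.1 + 11.49×0.700 = 69.42 kPa.
σ'_h = K_a σ'_v = 0.3498 × 69.42 = 24.28 kPa; u = γ_w × 0.700 = 6.867 kPa.
Total σ_h = 24.28 + 6.867 = 31.15 kPa.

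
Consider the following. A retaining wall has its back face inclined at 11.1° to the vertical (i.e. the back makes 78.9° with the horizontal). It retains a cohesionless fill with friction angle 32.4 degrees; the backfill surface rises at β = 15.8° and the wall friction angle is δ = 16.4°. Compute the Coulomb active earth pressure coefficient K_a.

K_a = sin²(α+φ) / [sin²α · sin(α−δ) · (1 + √{sin(φ+δ)sin(φ−β) / (sin(α−δ)sin(α+β))})²].
With α = 78.9°, φ = 32.4°, δ = 16.4°, β = 15.8°: K_a = 0.4559.

0.456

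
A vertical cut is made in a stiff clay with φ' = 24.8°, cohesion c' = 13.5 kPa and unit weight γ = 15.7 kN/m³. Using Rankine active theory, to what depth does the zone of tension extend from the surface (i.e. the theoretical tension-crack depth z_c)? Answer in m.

2.69 m

K_a = tan²(45° − 24.8°/2) = 0.4090; √K_a = 0.6395.
The active pressure is zero where K_a γ z = 2c√K_a, so z_c = 2c/(γ√K_a) = 2×13.5/(15.7×0.6395) = 2.689 m.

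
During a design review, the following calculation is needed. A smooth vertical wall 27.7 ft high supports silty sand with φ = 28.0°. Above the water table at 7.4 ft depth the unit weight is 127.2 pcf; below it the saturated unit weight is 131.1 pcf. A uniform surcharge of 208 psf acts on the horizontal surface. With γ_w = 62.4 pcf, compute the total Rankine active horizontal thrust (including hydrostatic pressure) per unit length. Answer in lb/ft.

K_a = tan²(45° − φ/2) = 0.3610.
γ' = 131.1 − 62.4 = 68.70 pcf. h₂ = H − d_w = 20.3 ft.
σ'_h: at surface K_a·q = 75.09; at WT K_a(q+γd_w) = 414.9; at base K_a(q+γd_w+γ'h₂) = 918.4 psf.
P₁ = ½(75.09+414.9)×7.4 = 1813; P₂ = ½(414.9+918.4)×20.3 = 13530; P_w = ½γ_w h₂² = 12860.
Total = 1813+13530+12860 = 28200 lb/ft.

28200 lb/ft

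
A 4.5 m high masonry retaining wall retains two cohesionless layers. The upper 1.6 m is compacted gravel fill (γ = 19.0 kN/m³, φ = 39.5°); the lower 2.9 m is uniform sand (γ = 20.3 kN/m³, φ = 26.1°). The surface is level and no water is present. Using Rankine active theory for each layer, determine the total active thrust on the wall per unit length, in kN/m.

72.9 kN/m

K_a1 = tan²(45°−39.5°/2) = 0.2224; K_a2 = tan²(45°−26.1°/2) = 0.3889.
Layer 1: σ at base = K_a1 γ₁ h₁ = 6.762 kPa; P₁ = ½×6.762×1.6 = 5.410.
Layer 2: σ_v at top = γ₁h₁ = 30.40; σ_h top = K_a2×30.40 = 11.82; σ_h base = K_a2×(30.40+20.3×2.9) = 34.72.
P₂ = ½(11.82+34.72)×2.9 = 67.49. Total P_a = 5.410+67.49 = 72.90 kN/m.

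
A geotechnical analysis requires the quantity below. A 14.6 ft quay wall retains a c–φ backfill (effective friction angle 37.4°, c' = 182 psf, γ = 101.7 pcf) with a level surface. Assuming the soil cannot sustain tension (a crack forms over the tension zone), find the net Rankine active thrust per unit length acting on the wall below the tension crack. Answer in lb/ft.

672 lb/ft

K_a = 0.2443; √K_a = 0.4942.
Tension-crack depth z_c = 2c/(γ√K_a) = 2×182/(101.7×0.4942) = 7.242 ft.
σ_a at base = K_a γ H − 2c√K_a = 0.2443×101.7×14.6 − 2×182×0.4942 = 182.8 psf.
P_a = ½ × 182.8 × (H − z_c) = 0.5×182.8×7.358 = 672.5 lb/ft.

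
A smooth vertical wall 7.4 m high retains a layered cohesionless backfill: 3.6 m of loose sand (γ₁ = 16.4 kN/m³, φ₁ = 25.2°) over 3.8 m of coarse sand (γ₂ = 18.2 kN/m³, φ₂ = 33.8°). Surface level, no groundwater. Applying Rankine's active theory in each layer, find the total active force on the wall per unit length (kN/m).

K_a1 = tan²(45°−25.2°/2) = 0.4027; K_a2 = tan²(45°−33.8°/2) = 0.2851.
Layer 1: σ at base = K_a1 γ₁ h₁ = 23.78 kPa; P₁ = ½×23.78×3.6 = 42.80.
Layer 2: σ_v at top = γ₁h₁ = 59.04; σ_h top = K_a2×59.04 = 16.83; σ_h base = K_a2×(59.04+18.2×3.8) = 36.55.
P₂ = ½(16.83+36.55)×3.8 = 101.4. Total P_a = 42.80+101.4 = 144.2 kN/m.

144 kN/m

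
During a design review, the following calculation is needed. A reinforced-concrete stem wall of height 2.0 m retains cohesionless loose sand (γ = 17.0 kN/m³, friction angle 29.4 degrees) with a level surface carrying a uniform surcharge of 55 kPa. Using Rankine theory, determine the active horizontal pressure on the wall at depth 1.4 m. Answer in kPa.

K_a = (1 − sin φ)/(1 + sin φ) = 0.3415.
σ_v = γz + q = 17.0 × 1.4 + 55 = 78.80 kPa.
σ_h = K_a σ_v = 0.3415 × 78.80 = 26.91 kPa.

26.9 kPa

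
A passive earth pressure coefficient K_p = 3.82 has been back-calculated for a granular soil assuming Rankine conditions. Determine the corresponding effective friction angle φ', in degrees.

K_p = (1+sin φ)/(1−sin φ) ⇒ sin φ = (K_p − 1)/(K_p + 1) = 0.5851.
φ = arcsin(0.5851) = 35.81°.

35.8°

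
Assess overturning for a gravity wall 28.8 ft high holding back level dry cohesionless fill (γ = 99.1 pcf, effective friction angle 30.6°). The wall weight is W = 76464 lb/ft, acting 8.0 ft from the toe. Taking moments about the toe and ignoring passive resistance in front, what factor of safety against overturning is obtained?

4.77

K_a = tan²(45° − 30.6°/2) = 0.3253.
P_a = ½K_aγH² = 0.5×0.3253×99.1×28.8² = 13370 lb/ft, acting at H/3 = 9.600 ft above the base.
Overturning moment M_o = P_a × H/3 = 13370 × 9.600 = 128400.
Resisting moment M_r = W × 8.0 = 76464 × 8.0 = 611700.
FS_overturning = M_r/M_o = 611700/128400 = 4.765.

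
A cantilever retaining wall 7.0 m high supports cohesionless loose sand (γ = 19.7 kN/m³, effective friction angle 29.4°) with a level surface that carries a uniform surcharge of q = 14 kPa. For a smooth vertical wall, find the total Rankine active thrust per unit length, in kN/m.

198 kN/m

K_a = tan²(45° − φ/2) = 0.3415.
Soil triangle: ½ K_a γ H² = 0.5×0.3415×19.7×7.0² = 164.8 kN/m.
Surcharge rectangle: K_a q H = 0.3415×14×7.0 = 33.46 kN/m.
Total = 164.8 + 33.46 = 198.3 kN/m.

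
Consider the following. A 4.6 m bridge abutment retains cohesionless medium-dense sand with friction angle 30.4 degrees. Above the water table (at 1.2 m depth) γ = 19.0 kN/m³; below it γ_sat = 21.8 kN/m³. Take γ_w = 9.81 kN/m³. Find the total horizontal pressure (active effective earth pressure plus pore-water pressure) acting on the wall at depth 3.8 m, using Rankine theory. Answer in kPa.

K_a = (1 − sin φ)/(1 + sin φ) = 0.3280.
γ' = 21.8 − 9.81 = 11.99 kN/m³.
Effective vertical stress at 3.8 m: σ'_v = 19.0×1.2 + 11.99×2.60 = 53.97 kPa.
σ'_h = K_a σ'_v = 0.3280 × 53.97 = 17.70 kPa; u = γ_w × 2.60 = 25.51 kPa.
Total σ_h = 17.70 + 25.51 = 43.21 kPa.

43.2 kPa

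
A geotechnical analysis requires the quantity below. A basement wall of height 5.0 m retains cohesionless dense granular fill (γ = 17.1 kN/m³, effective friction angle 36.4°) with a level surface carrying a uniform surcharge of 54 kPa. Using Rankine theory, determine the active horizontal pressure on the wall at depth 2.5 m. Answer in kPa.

24.7 kPa

K_a = (1 − sin φ)/(1 + sin φ) = 0.2552.
σ_v = γz + q = 17.1 × 2.5 + 54 = 96.75 kPa.
σ_h = K_a σ_v = 0.2552 × 96.75 = 24.69 kPa.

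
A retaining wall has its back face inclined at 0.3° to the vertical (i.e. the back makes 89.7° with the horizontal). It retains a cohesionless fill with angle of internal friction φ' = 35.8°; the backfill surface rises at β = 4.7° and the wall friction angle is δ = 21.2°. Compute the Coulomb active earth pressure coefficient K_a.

K_a = sin²(α+φ) / [sin²α · sin(α−δ) · (1 + √{sin(φ+δ)sin(φ−β) / (sin(α−δ)sin(α+β))})²].
With α = 89.7°, φ = 35.8°, δ = 21.2°, β = 4.7°: K_a = 0.2514.

0.251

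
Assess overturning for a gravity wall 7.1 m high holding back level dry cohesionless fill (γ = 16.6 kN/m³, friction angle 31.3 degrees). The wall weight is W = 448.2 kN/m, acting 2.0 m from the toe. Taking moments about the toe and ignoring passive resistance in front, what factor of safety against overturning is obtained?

2.86

K_a = tan²(45° − 31.3°/2) = 0.3162.
P_a = ½K_aγH² = 0.5×0.3162×16.6×7.1² = 132.3 kN/m, acting at H/3 = 2.367 m above the base.
Overturning moment M_o = P_a × H/3 = 132.3 × 2.367 = 313.1.
Resisting moment M_r = W × 2.0 = 448.2 × 2.0 = 896.4.
FS_overturning = M_r/M_o = 896.4/313.1 = 2.863.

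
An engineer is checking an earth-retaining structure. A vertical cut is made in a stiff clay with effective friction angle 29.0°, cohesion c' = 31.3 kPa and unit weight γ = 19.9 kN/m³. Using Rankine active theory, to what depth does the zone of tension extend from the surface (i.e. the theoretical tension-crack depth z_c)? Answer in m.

K_a = tan²(45° − 29.0°/2) = 0.3470; √K_a = 0.5890.
The active pressure is zero where K_a γ z = 2c√K_a, so z_c = 2c/(γ√K_a) = 2×31.3/(19.9×0.5890) = 5.340 m.

5.34 m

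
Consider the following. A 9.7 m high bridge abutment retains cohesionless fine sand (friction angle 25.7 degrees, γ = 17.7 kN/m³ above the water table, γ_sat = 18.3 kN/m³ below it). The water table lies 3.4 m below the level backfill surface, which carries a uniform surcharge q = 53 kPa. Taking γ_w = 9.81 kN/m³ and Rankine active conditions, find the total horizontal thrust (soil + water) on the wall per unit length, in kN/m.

655 kN/m

K_a = tan²(45° − φ/2) = 0.3950.
γ' = 18.3 − 9.81 = 8.490 kN/m³. h₂ = H − d_w = 6.3 m.
σ'_h: at surface K_a·q = 20.94; at WT K_a(q+γd_w) = 44.71; at base K_a(q+γd_w+γ'h₂) = 65.84 kPa.
P₁ = ½(20.94+44.71)×3.4 = 111.6; P₂ = ½(44.71+65.84)×6.3 = 348.2; P_w = ½γ_w h₂² = 194.7.
Total = 111.6+348.2+194.7 = 654.5 kN/m.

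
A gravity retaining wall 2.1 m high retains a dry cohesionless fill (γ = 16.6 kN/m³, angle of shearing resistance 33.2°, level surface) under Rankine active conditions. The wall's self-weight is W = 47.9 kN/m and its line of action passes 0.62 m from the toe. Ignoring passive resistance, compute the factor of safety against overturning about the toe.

K_a = tan²(45° − 33.2°/2) = 0.2924.
P_a = ½K_aγH² = 0.5×0.2924×16.6×2.1² = 10.70 kN/m, acting at H/3 = 0.7000 m above the base.
Overturning moment M_o = P_a × H/3 = 10.70 × 0.7000 = 7.491.
Resisting moment M_r = W × 0.62 = 47.9 × 0.62 = 29.70.
FS_overturning = M_r/M_o = 29.70/7.491 = 3.965.

3.96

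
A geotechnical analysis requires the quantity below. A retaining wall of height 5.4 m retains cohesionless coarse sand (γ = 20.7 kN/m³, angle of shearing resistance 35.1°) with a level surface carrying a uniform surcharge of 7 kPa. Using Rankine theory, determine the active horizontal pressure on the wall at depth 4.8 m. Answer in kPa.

K_a = (1 − sin φ)/(1 + sin φ) = 0.2698.
σ_v = γz + q = 20.7 × 4.8 + 7 = 106.4 kPa.
σ_h = K_a σ_v = 0.2698 × 106.4 = 28.70 kPa.

28.7 kPa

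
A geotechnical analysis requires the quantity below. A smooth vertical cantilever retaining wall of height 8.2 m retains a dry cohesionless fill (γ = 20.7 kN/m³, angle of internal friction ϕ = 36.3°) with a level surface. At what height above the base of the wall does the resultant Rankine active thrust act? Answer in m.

K_a = 0.2563.
The pressure distribution is triangular, so the resultant acts at H/3 above the base = 8.2/3 = 2.733 m.

2.73 m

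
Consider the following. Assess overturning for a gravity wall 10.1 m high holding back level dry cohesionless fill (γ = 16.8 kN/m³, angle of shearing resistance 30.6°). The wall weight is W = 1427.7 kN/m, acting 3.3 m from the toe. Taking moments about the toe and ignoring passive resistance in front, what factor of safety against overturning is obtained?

5.02

K_a = tan²(45° − 30.6°/2) = 0.3253.
P_a = ½K_aγH² = 0.5×0.3253×16.8×10.1² = 278.8 kN/m, acting at H/3 = 3.367 m above the base.
Overturning moment M_o = P_a × H/3 = 278.8 × 3.367 = 938.6.
Resisting moment M_r = W × 3.3 = 1427.7 × 3.3 = 4711.
FS_overturning = M_r/M_o = 4711/938.6 = 5.020.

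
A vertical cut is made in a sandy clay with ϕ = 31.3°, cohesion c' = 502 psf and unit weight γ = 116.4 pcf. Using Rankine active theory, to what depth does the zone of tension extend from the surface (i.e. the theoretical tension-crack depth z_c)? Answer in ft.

K_a = tan²(45° − 31.3°/2) = 0.3162; √K_a = 0.5623.
The active pressure is zero where K_a γ z = 2c√K_a, so z_c = 2c/(γ√K_a) = 2×502/(116.4×0.5623) = 15.34 ft.

15.3 ft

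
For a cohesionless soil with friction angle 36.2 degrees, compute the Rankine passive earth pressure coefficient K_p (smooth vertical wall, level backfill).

K_p = (1 + sin φ)/(1 − sin φ) = tan²(45° + 36.2°/2) = 3.885.

3.89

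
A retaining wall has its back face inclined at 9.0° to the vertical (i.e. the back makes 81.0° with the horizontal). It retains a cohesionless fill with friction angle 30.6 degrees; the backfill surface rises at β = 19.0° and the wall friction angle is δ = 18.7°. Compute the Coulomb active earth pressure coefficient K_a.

0.498

K_a = sin²(α+φ) / [sin²α · sin(α−δ) · (1 + √{sin(φ+δ)sin(φ−β) / (sin(α−δ)sin(α+β))})²].
With α = 81.0°, φ = 30.6°, δ = 18.7°, β = 19.0°: K_a = 0.4977.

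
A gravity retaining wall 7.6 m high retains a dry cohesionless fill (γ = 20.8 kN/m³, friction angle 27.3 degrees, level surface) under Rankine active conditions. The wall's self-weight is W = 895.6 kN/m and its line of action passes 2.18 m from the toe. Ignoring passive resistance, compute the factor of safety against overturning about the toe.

K_a = tan²(45° − 27.3°/2) = 0.3711.
P_a = ½K_aγH² = 0.5×0.3711×20.8×7.6² = 222.9 kN/m, acting at H/3 = 2.533 m above the base.
Overturning moment M_o = P_a × H/3 = 222.9 × 2.533 = 564.8.
Resisting moment M_r = W × 2.18 = 895.6 × 2.18 = 1952.
FS_overturning = M_r/M_o = 1952/564.8 = 3.457.

3.46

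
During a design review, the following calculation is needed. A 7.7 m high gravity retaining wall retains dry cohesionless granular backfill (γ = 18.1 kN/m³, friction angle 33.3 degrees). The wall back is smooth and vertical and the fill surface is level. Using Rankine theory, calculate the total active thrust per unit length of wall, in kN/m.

K_a = tan²(45° − φ/2) = 0.2911.
P_a = ½ K_a γ H² = 0.5 × 0.2911 × 18.1 × 7.7² = 156.2 kN/m.

156 kN/m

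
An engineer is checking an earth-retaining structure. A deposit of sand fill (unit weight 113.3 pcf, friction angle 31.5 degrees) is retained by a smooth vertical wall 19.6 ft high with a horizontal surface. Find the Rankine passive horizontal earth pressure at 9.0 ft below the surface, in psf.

3250 psf

K_p = (1 + sin φ)/(1 − sin φ) = 3.188.
σ_h = K_p γ z = 3.188 × 113.3 × 9.0 = 3251 psf.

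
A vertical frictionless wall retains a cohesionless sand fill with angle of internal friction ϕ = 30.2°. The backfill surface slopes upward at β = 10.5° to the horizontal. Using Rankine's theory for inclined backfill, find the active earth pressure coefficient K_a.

0.348

K_a = cos β · (cos β − √(cos²β − cos²φ)) / (cos β + √(cos²β − cos²φ)).
cos β = 0.9833, cos φ = 0.8643, √(cos²β − cos²φ) = 0.4688.
K_a = 0.9833 × (0.9833 − 0.4688)/(0.9833 + 0.4688) = 0.3483.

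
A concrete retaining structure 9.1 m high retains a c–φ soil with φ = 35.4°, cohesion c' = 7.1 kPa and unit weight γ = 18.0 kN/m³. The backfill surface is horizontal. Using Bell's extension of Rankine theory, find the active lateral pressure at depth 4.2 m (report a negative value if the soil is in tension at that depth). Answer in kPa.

K_a = (1 − sin φ)/(1 + sin φ) = 0.2664.
σ_a = K_a γ z − 2c√K_a = 0.2664×18.0×4.2 − 2×7.1×0.5161 = 12.81 kPa.

12.8 kPa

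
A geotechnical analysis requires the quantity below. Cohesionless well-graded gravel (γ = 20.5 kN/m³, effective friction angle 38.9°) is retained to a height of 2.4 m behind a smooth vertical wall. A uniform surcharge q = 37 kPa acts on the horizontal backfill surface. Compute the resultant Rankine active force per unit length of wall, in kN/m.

K_a = tan²(45° − φ/2) = 0.2285.
Soil triangle: ½ K_a γ H² = 0.5×0.2285×20.5×2.4² = 13.49 kN/m.
Surcharge rectangle: K_a q H = 0.2285×37×2.4 = 20.29 kN/m.
Total = 13.49 + 20.29 = 33.79 kN/m.

33.8 kN/m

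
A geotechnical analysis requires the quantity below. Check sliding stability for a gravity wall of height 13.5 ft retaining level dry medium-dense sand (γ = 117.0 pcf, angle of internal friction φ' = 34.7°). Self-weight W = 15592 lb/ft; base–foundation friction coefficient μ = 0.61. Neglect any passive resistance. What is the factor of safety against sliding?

3.25

K_a = tan²(45° − 34.7°/2) = 0.2745.
P_a = ½K_aγH² = 0.5×0.2745×117.0×13.5² = 2926 lb/ft, acting at H/3 = 4.500 ft above the base.
FS_sliding = μW / P_a = 0.61×15592 / 2926 = 3.250.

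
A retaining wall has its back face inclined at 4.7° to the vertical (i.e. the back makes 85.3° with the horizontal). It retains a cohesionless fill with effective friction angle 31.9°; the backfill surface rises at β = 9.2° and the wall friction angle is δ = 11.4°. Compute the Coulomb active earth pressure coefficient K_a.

0.356

K_a = sin²(α+φ) / [sin²α · sin(α−δ) · (1 + √{sin(φ+δ)sin(φ−β) / (sin(α−δ)sin(α+β))})²].
With α = 85.3°, φ = 31.9°, δ = 11.4°, β = 9.2°: K_a = 0.3561.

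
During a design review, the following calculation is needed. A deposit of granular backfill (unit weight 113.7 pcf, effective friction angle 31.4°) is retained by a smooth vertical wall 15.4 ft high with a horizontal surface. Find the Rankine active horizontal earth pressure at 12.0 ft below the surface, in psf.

430 psf

K_a = (1 − sin φ)/(1 + sin φ) = 0.3149.
σ_h = K_a γ z = 0.3149 × 113.7 × 12.0 = 429.7 psf.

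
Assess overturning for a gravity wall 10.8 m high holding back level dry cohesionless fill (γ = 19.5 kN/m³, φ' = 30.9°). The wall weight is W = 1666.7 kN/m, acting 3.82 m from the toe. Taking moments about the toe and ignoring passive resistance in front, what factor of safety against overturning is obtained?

K_a = tan²(45° − 30.9°/2) = 0.3214.
P_a = ½K_aγH² = 0.5×0.3214×19.5×10.8² = 365.5 kN/m, acting at H/3 = 3.600 m above the base.
Overturning moment M_o = P_a × H/3 = 365.5 × 3.600 = 1316.
Resisting moment M_r = W × 3.82 = 1666.7 × 3.82 = 6367.
FS_overturning = M_r/M_o = 6367/1316 = 4.839.

4.84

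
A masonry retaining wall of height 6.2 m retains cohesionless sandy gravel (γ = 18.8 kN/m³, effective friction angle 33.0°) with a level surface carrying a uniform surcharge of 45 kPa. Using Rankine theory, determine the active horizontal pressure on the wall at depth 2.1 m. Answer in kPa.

K_a = (1 − sin φ)/(1 + sin φ) = 0.2948.
σ_v = γz + q = 18.8 × 2.1 + 45 = 84.48 kPa.
σ_h = K_a σ_v = 0.2948 × 84.48 = 24.90 kPa.

24.9 kPa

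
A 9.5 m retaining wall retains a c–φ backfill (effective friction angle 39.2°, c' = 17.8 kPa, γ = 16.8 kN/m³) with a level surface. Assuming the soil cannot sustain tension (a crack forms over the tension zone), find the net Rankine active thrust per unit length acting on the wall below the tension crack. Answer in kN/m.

K_a = 0.2255; √K_a = 0.4748.
Tension-crack depth z_c = 2c/(γ√K_a) = 2×17.8/(16.8×0.4748) = 4.463 m.
σ_a at base = K_a γ H − 2c√K_a = 0.2255×16.8×9.5 − 2×17.8×0.4748 = 19.08 kPa.
P_a = ½ × 19.08 × (H − z_c) = 0.5×19.08×5.037 = 48.06 kN/m.

48.1 kN/m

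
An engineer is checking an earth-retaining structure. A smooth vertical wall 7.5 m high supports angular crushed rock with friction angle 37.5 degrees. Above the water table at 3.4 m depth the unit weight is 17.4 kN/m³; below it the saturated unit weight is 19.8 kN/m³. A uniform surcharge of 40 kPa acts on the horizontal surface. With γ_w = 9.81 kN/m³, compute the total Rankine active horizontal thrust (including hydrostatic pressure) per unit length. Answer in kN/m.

259 kN/m

K_a = tan²(45° − φ/2) = 0.2432.
γ' = 19.8 − 9.81 = 9.990 kN/m³. h₂ = H − d_w = 4.1 m.
σ'_h: at surface K_a·q = 9.728; at WT K_a(q+γd_w) = 24.11; at base K_a(q+γd_w+γ'h₂) = 34.08 kPa.
P₁ = ½(9.728+24.11)×3.4 = 57.53; P₂ = ½(24.11+34.08)×4.1 = 119.3; P_w = ½γ_w h₂² = 82.45.
Total = 57.53+119.3+82.45 = 259.3 kN/m.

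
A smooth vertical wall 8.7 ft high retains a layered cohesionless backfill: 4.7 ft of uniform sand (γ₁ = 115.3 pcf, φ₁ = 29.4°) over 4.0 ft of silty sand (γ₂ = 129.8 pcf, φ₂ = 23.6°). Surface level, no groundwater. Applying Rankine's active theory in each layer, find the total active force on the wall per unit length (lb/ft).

K_a1 = tan²(45°−29.4°/2) = 0.3415; K_a2 = tan²(45°−23.6°/2) = 0.4282.
Layer 1: σ at base = K_a1 γ₁ h₁ = 185.0 psf; P₁ = ½×185.0×4.7 = 434.9.
Layer 2: σ_v at top = γ₁h₁ = 541.9; σ_h top = K_a2×541.9 = 232.1; σ_h base = K_a2×(541.9+129.8×4.0) = 454.4.
P₂ = ½(232.1+454.4)×4.0 = 1373. Total P_a = 434.9+1373 = 1808 lb/ft.

1810 lb/ft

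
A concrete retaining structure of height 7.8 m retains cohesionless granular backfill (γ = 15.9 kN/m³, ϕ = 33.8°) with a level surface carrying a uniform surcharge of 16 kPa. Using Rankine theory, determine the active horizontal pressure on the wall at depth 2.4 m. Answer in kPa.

15.4 kPa

K_a = (1 − sin φ)/(1 + sin φ) = 0.2851.
σ_v = γz + q = 15.9 × 2.4 + 16 = 54.16 kPa.
σ_h = K_a σ_v = 0.2851 × 54.16 = 15.44 kPa.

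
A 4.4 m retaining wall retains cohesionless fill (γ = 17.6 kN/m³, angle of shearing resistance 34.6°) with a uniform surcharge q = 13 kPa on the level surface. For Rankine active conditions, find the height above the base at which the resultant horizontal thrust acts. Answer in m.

K_a = 0.2756.
Triangular part P₁ = ½K_aγH² = 46.96 at H/3 = 1.467 m; rectangular part P₂ = K_a q H = 15.77 at H/2 = 2.200 m.
ȳ = (P₁·1.467 + P₂·2.200)/(P₁+P₂) = 1.651 m.

1.65 m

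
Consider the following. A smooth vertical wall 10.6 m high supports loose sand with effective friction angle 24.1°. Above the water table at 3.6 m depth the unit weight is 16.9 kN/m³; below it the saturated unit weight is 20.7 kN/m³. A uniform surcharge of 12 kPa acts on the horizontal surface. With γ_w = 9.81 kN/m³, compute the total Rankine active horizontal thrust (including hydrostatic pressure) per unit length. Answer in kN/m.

631 kN/m

K_a = tan²(45° − φ/2) = 0.4201.
γ' = 20.7 − 9.81 = 10.89 kN/m³. h₂ = H − d_w = 7.0 m.
σ'_h: at surface K_a·q = 5.041; at WT K_a(q+γd_w) = 30.60; at base K_a(q+γd_w+γ'h₂) = 62.63 kPa.
P₁ = ½(5.041+30.60)×3.6 = 64.16; P₂ = ½(30.60+62.63)×7.0 = 326.3; P_w = ½γ_w h₂² = 240.3.
Total = 64.16+326.3+240.3 = 630.8 kN/m.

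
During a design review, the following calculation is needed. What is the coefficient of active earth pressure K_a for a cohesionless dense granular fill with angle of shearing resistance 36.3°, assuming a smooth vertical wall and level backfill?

K_a = (1 − sin φ)/(1 + sin φ) = (1 − sin 36.3°)/(1 + sin 36.3°) = 0.2563.

0.256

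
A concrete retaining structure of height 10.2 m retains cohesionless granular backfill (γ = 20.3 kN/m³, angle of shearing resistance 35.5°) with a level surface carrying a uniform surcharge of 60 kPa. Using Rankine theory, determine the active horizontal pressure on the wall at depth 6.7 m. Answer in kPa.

K_a = (1 − sin φ)/(1 + sin φ) = 0.2653.
σ_v = γz + q = 20.3 × 6.7 + 60 = 196.0 kPa.
σ_h = K_a σ_v = 0.2653 × 196.0 = 51.99 kPa.

52.0 kPa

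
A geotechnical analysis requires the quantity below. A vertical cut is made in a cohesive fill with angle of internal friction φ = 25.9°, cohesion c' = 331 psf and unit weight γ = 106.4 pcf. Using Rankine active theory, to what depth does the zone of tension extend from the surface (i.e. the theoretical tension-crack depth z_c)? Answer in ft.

K_a = tan²(45° − 25.9°/2) = 0.3920; √K_a = 0.6261.
The active pressure is zero where K_a γ z = 2c√K_a, so z_c = 2c/(γ√K_a) = 2×331/(106.4×0.6261) = 9.938 ft.

9.94 ft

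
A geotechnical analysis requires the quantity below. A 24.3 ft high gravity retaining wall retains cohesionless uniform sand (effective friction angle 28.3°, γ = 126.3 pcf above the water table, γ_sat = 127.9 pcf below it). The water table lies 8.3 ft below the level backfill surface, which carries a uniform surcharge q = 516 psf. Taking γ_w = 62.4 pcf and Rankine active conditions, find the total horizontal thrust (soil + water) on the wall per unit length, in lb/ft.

23000 lb/ft

K_a = tan²(45° − φ/2) = 0.3568.
γ' = 127.9 − 62.4 = 65.50 pcf. h₂ = H − d_w = 16.0 ft.
σ'_h: at surface K_a·q = 184.1; at WT K_a(q+γd_w) = 558.1; at base K_a(q+γd_w+γ'h₂) = 932.0 psf.
P₁ = ½(184.1+558.1)×8.3 = 3080; P₂ = ½(558.1+932.0)×16.0 = 11920; P_w = ½γ_w h₂² = 7987.
Total = 3080+11920+7987 = 22990 lb/ft.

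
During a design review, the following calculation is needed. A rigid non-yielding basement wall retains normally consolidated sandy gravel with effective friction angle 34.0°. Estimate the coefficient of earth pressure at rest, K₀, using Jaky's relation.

K₀ = 1 − sin φ' = 1 − sin 34.0° = 0.4408.

0.441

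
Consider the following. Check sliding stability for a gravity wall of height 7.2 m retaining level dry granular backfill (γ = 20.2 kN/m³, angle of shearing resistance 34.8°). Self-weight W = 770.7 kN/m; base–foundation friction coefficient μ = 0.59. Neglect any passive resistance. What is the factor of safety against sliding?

K_a = tan²(45° − 34.8°/2) = 0.2733.
P_a = ½K_aγH² = 0.5×0.2733×20.2×7.2² = 143.1 kN/m, acting at H/3 = 2.400 m above the base.
FS_sliding = μW / P_a = 0.59×770.7 / 143.1 = 3.178.

3.18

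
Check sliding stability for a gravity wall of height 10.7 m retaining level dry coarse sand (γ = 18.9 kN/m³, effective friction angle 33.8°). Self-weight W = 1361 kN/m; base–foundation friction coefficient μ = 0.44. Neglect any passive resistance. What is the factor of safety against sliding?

K_a = tan²(45° − 33.8°/2) = 0.2851.
P_a = ½K_aγH² = 0.5×0.2851×18.9×10.7² = 308.5 kN/m, acting at H/3 = 3.567 m above the base.
FS_sliding = μW / P_a = 0.44×1361 / 308.5 = 1.941.

1.94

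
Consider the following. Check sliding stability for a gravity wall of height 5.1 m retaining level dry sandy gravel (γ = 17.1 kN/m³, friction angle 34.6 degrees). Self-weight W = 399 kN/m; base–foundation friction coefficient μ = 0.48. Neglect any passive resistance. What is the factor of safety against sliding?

3.12

K_a = tan²(45° − 34.6°/2) = 0.2756.
P_a = ½K_aγH² = 0.5×0.2756×17.1×5.1² = 61.30 kN/m, acting at H/3 = 1.700 m above the base.
FS_sliding = μW / P_a = 0.48×399 / 61.30 = 3.124.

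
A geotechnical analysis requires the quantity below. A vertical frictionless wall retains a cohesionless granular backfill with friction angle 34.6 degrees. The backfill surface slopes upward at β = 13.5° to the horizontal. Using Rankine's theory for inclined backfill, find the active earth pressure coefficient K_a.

0.297

K_a = cos β · (cos β − √(cos²β − cos²φ)) / (cos β + √(cos²β − cos²φ)).
cos β = 0.9724, cos φ = 0.8231, √(cos²β − cos²φ) = 0.5176.
K_a = 0.9724 × (0.9724 − 0.5176)/(0.9724 + 0.5176) = 0.2968.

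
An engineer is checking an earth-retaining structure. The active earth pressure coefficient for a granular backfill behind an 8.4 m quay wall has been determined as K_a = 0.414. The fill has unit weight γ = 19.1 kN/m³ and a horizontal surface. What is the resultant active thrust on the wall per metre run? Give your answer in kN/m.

279 kN/m

P = ½ K_a γ H² = 0.5 × 0.414 × 19.1 × 8.4² = 279.0 kN/m.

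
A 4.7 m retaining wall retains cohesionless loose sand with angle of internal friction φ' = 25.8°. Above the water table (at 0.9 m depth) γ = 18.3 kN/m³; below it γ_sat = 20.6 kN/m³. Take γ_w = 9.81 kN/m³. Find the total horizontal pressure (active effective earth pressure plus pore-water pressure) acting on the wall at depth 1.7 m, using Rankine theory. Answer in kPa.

17.7 kPa

K_a = (1 − sin φ)/(1 + sin φ) = 0.3935.
γ' = 20.6 − 9.81 = 10.79 kN/m³.
Effective vertical stress at 1.7 m: σ'_v = 18.3×0.9 + 10.79×0.800 = 25.10 kPa.
σ'_h = K_a σ'_v = 0.3935 × 25.10 = 9.878 kPa; u = γ_w × 0.800 = 7.848 kPa.
Total σ_h = 9.878 + 7.848 = 17.73 kPa.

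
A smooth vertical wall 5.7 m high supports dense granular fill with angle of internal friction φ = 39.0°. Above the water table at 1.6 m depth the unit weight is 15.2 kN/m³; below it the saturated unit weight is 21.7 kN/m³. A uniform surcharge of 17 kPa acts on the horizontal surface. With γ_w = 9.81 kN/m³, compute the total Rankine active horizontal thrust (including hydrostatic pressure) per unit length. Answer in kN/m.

154 kN/m

K_a = tan²(45° − φ/2) = 0.2275.
γ' = 21.7 − 9.81 = 11.89 kN/m³. h₂ = H − d_w = 4.1 m.
σ'_h: at surface K_a·q = 3.868; at WT K_a(q+γd_w) = 9.401; at base K_a(q+γd_w+γ'h₂) = 20.49 kPa.
P₁ = ½(3.868+9.401)×1.6 = 10.61; P₂ = ½(9.401+20.49)×4.1 = 61.28; P_w = ½γ_w h₂² = 82.45.
Total = 10.61+61.28+82.45 = 154.3 kN/m.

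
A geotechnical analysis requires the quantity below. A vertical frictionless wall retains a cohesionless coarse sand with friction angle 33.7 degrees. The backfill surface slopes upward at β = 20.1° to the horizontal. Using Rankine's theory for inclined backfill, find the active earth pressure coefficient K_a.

0.344

K_a = cos β · (cos β − √(cos²β − cos²φ)) / (cos β + √(cos²β − cos²φ)).
cos β = 0.9391, cos φ = 0.8320, √(cos²β − cos²φ) = 0.4356.
K_a = 0.9391 × (0.9391 − 0.4356)/(0.9391 + 0.4356) = 0.3439.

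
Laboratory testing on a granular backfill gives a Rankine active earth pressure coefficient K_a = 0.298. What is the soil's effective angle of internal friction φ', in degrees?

K_a = tan²(45° − φ/2) ⇒ 45° − φ/2 = arctan(√0.298) = 28.63°.
φ = 2(45° − 28.63°) = 32.74°.

32.7°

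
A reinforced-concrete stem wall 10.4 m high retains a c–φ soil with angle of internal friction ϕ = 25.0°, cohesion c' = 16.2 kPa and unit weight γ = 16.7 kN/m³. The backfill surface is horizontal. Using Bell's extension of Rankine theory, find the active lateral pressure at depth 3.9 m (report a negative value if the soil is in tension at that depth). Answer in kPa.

5.79 kPa

K_a = (1 − sin φ)/(1 + sin φ) = 0.4059.
σ_a = K_a γ z − 2c√K_a = 0.4059×16.7×3.9 − 2×16.2×0.6371 = 5.792 kPa.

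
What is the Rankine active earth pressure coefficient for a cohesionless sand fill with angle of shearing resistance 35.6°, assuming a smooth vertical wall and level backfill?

0.264

K_a = (1 − sin φ)/(1 + sin φ) = (1 − sin 35.6°)/(1 + sin 35.6°) = 0.2641.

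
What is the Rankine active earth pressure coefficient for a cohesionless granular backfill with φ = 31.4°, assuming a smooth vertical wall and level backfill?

0.315

K_a = tan²(45° − φ/2) = tan²(29.30°) = 0.3149.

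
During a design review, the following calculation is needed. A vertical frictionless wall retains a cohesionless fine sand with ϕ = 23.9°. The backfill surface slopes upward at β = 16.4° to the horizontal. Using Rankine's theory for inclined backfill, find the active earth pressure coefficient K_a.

0.513

K_a = cos β · (cos β − √(cos²β − cos²φ)) / (cos β + √(cos²β − cos²φ)).
cos β = 0.9593, cos φ = 0.9143, √(cos²β − cos²φ) = 0.2906.
K_a = 0.9593 × (0.9593 − 0.2906)/(0.9593 + 0.2906) = 0.5133.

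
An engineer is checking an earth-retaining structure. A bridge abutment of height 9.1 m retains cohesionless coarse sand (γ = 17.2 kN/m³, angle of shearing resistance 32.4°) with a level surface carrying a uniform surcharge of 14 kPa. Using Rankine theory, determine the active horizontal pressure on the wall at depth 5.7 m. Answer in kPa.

K_a = (1 − sin φ)/(1 + sin φ) = 0.3022.
σ_v = γz + q = 17.2 × 5.7 + 14 = 112.0 kPa.
σ_h = K_a σ_v = 0.3022 × 112.0 = 33.86 kPa.

33.9 kPa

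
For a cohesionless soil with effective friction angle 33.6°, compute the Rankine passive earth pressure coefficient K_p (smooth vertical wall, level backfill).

K_p = (1 + sin φ)/(1 − sin φ) = tan²(45° + 33.6°/2) = 3.478.

3.48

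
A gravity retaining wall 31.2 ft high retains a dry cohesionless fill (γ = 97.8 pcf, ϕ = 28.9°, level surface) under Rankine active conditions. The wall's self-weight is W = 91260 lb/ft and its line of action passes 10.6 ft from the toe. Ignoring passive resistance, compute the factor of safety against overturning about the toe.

5.61

K_a = tan²(45° − 28.9°/2) = 0.3484.
P_a = ½K_aγH² = 0.5×0.3484×97.8×31.2² = 16580 lb/ft, acting at H/3 = 10.40 ft above the base.
Overturning moment M_o = P_a × H/3 = 16580 × 10.40 = 172500.
Resisting moment M_r = W × 10.6 = 91260 × 10.6 = 967400.
FS_overturning = M_r/M_o = 967400/172500 = 5.609.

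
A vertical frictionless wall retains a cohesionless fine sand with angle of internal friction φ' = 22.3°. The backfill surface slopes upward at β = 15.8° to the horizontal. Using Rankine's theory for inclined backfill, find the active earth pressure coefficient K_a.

K_a = cos β · (cos β − √(cos²β − cos²φ)) / (cos β + √(cos²β − cos²φ)).
cos β = 0.9622, cos φ = 0.9252, √(cos²β − cos²φ) = 0.2643.
K_a = 0.9622 × (0.9622 − 0.2643)/(0.9622 + 0.2643) = 0.5475.

0.548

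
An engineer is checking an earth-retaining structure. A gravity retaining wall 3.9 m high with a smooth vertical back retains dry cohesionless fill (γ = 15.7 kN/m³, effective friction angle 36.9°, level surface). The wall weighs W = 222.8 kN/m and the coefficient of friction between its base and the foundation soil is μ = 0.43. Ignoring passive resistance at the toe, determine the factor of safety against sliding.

K_a = tan²(45° − 36.9°/2) = 0.2497.
P_a = ½K_aγH² = 0.5×0.2497×15.7×3.9² = 29.81 kN/m, acting at H/3 = 1.300 m above the base.
FS_sliding = μW / P_a = 0.43×222.8 / 29.81 = 3.214.

3.21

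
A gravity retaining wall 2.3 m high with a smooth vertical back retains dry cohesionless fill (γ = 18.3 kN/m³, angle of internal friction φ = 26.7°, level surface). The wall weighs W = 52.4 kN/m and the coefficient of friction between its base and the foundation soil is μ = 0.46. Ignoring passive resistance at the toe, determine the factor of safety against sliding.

1.31

K_a = tan²(45° − 26.7°/2) = 0.3800.
P_a = ½K_aγH² = 0.5×0.3800×18.3×2.3² = 18.39 kN/m, acting at H/3 = 0.7667 m above the base.
FS_sliding = μW / P_a = 0.46×52.4 / 18.39 = 1.311.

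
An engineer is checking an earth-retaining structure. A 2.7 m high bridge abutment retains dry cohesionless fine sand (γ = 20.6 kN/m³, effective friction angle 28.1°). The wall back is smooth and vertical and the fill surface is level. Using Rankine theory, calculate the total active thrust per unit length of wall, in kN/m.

27.0 kN/m

K_a = tan²(45° − φ/2) = 0.3596.
P_a = ½ K_a γ H² = 0.5 × 0.3596 × 20.6 × 2.7² = 27.00 kN/m.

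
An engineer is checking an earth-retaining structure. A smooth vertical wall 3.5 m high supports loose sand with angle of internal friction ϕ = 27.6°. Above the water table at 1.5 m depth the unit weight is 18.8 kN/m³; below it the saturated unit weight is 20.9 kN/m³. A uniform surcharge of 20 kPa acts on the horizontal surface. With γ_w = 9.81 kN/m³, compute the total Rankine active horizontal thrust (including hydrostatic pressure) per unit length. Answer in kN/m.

K_a = tan²(45° − φ/2) = 0.3668.
γ' = 20.9 − 9.81 = 11.09 kN/m³. h₂ = H − d_w = 2.0 m.
σ'_h: at surface K_a·q = 7.336; at WT K_a(q+γd_w) = 17.68; at base K_a(q+γd_w+γ'h₂) = 25.81 kPa.
P₁ = ½(7.336+17.68)×1.5 = 18.76; P₂ = ½(17.68+25.81)×2.0 = 43.49; P_w = ½γ_w h₂² = 19.62.
Total = 18.76+43.49+19.62 = 81.87 kN/m.

81.9 kN/m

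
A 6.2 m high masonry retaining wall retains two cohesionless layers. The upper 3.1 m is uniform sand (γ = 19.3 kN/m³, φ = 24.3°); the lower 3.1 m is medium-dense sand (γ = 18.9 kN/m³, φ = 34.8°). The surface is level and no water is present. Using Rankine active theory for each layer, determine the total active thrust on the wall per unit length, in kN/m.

114 kN/m

K_a1 = tan²(45°−24.3°/2) = 0.4169; K_a2 = tan²(45°−34.8°/2) = 0.2733.
Layer 1: σ at base = K_a1 γ₁ h₁ = 24.94 kPa; P₁ = ½×24.94×3.1 = 38.66.
Layer 2: σ_v at top = γ₁h₁ = 59.83; σ_h top = K_a2×59.83 = 16.35; σ_h base = K_a2×(59.83+18.9×3.1) = 32.36.
P₂ = ½(16.35+32.36)×3.1 = 75.51. Total P_a = 38.66+75.51 = 114.2 kN/m.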